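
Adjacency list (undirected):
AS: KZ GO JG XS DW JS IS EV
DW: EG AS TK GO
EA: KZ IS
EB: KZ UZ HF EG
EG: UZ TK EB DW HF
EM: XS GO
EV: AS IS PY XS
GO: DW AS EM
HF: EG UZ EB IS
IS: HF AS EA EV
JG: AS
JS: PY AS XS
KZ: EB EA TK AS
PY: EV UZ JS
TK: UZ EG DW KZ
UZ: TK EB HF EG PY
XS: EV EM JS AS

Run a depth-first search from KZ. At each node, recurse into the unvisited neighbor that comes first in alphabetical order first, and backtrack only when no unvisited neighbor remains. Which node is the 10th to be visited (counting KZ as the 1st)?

Visit KZ
KZ → AS
AS → DW
DW → EG
EG → EB
EB → HF
HF → IS
IS → EA
IS → EV
EV → PY
PY → JS
JS → XS
XS → EM
EM → GO
PY → UZ
UZ → TK
AS → JG

Visit order: KZ, AS, DW, EG, EB, HF, IS, EA, EV, PY, JS, XS, EM, GO, UZ, TK, JG

PY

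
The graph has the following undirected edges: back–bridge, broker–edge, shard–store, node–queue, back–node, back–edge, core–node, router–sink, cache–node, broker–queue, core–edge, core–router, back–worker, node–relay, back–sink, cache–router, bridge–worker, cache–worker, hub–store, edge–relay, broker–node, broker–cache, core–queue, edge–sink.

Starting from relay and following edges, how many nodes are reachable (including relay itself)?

12

BFS from relay visits: relay, edge, node, back, broker, core, sink, cache, queue, bridge, worker, router
Reachable nodes: 12 of 15 total.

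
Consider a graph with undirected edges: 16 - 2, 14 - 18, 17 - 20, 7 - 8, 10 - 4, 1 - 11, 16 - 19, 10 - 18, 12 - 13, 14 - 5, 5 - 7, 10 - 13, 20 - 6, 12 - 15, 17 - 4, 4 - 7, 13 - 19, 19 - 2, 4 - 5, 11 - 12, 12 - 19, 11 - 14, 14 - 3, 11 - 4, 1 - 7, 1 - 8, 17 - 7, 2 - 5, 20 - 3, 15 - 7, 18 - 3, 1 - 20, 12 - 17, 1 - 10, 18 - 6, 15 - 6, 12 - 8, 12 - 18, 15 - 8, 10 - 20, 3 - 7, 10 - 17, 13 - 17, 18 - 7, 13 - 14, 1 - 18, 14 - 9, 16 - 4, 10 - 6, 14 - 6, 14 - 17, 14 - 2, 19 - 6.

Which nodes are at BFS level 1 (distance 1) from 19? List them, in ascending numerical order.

Level 0: 19
Level 1: 2, 6, 12, 13, 16
Level 2: 4, 5, 8, 10, 11, 14, 15, 17, 18, 20
Level 3: 1, 3, 7, 9

2, 6, 12, 13, 16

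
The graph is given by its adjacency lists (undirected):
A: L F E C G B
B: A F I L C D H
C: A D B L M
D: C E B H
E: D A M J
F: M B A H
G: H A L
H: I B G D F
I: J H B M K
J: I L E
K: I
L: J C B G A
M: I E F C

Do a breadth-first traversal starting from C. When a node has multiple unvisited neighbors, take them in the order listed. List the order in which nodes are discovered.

C, A, D, B, L, M, F, E, G, H, I, J, K

Visit C; enqueue A, D, B, L, M → queue [A, D, B, L, M]
Visit A; enqueue F, E, G → queue [D, B, L, M, F, E, G]
Visit D; enqueue H → queue [B, L, M, F, E, G, H]
Visit B; enqueue I → queue [L, M, F, E, G, H, I]
Visit L; enqueue J → queue [M, F, E, G, H, I, J]
Visit M → queue [F, E, G, H, I, J]
Visit F → queue [E, G, H, I, J]
Visit E → queue [G, H, I, J]
Visit G → queue [H, I, J]
Visit H → queue [I, J]
Visit I; enqueue K → queue [J, K]
Visit J → queue [K]
Visit K → queue []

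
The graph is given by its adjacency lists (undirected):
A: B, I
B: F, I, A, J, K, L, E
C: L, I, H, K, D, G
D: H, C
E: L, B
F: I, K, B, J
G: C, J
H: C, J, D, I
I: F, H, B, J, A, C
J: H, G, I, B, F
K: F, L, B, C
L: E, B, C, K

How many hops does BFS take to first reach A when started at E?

Level 0: E
Level 1: B, L
Level 2: A, C, F, I, J, K
Level 3: D, G, H
A first appears at level 2.

2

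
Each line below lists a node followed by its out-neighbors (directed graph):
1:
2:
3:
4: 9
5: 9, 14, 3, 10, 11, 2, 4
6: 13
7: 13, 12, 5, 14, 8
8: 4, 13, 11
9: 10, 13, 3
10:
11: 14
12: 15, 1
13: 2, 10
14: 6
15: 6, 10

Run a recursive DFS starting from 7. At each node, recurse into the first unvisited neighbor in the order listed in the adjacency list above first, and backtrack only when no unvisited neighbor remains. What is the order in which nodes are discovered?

7 -> 13 -> 2 -> 10 -> 12 -> 15 -> 6 -> 1 -> 5 -> 9 -> 3 -> 14 -> 11 -> 4 -> 8

Visit 7
7 → 13
13 → 2
13 → 10
7 → 12
12 → 15
15 → 6
12 → 1
7 → 5
5 → 9
9 → 3
5 → 14
5 → 11
5 → 4
7 → 8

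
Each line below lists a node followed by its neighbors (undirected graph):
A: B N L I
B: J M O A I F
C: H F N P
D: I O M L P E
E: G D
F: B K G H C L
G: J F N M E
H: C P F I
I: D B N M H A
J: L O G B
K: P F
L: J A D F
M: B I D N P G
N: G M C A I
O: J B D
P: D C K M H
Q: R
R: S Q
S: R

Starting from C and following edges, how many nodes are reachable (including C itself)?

16

BFS from C visits: C, P, N, H, F, M, K, D, I, G, A, L, B, O, E, J
Reachable nodes: 16 of 19 total.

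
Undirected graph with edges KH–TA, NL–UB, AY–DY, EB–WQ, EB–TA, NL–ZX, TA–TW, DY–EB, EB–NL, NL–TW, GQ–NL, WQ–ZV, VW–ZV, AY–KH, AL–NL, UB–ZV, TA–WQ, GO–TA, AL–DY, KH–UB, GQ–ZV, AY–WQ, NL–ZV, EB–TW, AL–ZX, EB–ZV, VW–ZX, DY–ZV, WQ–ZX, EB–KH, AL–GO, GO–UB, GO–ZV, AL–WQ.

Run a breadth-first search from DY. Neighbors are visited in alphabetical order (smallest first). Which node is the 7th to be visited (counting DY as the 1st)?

NL

Visit DY; enqueue AL, AY, EB, ZV → queue [AL, AY, EB, ZV]
Visit AL; enqueue GO, NL, WQ, ZX → queue [AY, EB, ZV, GO, NL, WQ, ZX]
Visit AY; enqueue KH → queue [EB, ZV, GO, NL, WQ, ZX, KH]
Visit EB; enqueue TA, TW → queue [ZV, GO, NL, WQ, ZX, KH, TA, TW]
Visit ZV; enqueue GQ, UB, VW → queue [GO, NL, WQ, ZX, KH, TA, TW, GQ, UB, VW]
Visit GO → queue [NL, WQ, ZX, KH, TA, TW, GQ, UB, VW]
Visit NL → queue [WQ, ZX, KH, TA, TW, GQ, UB, VW]
Visit WQ → queue [ZX, KH, TA, TW, GQ, UB, VW]
Visit ZX → queue [KH, TA, TW, GQ, UB, VW]
Visit KH → queue [TA, TW, GQ, UB, VW]
Visit TA → queue [TW, GQ, UB, VW]
Visit TW → queue [GQ, UB, VW]
Visit GQ → queue [UB, VW]
Visit UB → queue [VW]
Visit VW → queue []

Visit order: DY, AL, AY, EB, ZV, GO, NL, WQ, ZX, KH, TA, TW, GQ, UB, VW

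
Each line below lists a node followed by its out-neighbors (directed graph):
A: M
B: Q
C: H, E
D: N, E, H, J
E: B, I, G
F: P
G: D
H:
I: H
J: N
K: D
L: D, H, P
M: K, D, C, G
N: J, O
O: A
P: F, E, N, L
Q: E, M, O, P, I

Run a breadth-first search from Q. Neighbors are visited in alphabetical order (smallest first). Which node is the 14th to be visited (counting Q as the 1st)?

Visit Q; enqueue E, I, M, O, P → queue [E, I, M, O, P]
Visit E; enqueue B, G → queue [I, M, O, P, B, G]
Visit I; enqueue H → queue [M, O, P, B, G, H]
Visit M; enqueue C, D, K → queue [O, P, B, G, H, C, D, K]
Visit O; enqueue A → queue [P, B, G, H, C, D, K, A]
Visit P; enqueue F, L, N → queue [B, G, H, C, D, K, A, F, L, N]
Visit B → queue [G, H, C, D, K, A, F, L, N]
Visit G → queue [H, C, D, K, A, F, L, N]
Visit H → queue [C, D, K, A, F, L, N]
Visit C → queue [D, K, A, F, L, N]
Visit D; enqueue J → queue [K, A, F, L, N, J]
Visit K → queue [A, F, L, N, J]
Visit A → queue [F, L, N, J]
Visit F → queue [L, N, J]
Visit L → queue [N, J]
Visit N → queue [J]
Visit J → queue []

Visit order: Q, E, I, M, O, P, B, G, H, C, D, K, A, F, L, N, J

F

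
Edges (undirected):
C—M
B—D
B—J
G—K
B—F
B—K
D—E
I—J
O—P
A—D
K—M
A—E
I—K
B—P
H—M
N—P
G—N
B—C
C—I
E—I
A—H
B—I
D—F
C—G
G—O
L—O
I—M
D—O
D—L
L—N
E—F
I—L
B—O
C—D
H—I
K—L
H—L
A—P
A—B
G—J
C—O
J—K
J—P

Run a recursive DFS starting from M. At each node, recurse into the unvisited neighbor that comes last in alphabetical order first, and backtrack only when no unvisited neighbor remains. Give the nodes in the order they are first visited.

Visit M
M → K
K → L
L → O
O → P
P → N
N → G
G → J
J → I
I → H
H → A
A → E
E → F
F → D
D → C
C → B

M → K → L → O → P → N → G → J → I → H → A → E → F → D → C → B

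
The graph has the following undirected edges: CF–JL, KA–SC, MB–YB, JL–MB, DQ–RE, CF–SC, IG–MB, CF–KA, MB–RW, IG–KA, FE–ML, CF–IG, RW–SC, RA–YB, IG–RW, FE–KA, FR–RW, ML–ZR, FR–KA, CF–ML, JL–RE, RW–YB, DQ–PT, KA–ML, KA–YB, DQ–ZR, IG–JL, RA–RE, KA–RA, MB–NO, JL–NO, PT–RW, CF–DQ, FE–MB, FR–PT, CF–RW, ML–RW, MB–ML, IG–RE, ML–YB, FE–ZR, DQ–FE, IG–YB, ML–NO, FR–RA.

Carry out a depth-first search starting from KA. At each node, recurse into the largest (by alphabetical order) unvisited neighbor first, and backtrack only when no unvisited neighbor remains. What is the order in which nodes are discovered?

Visit KA
KA → YB
YB → RW
RW → SC
SC → CF
CF → ML
ML → ZR
ZR → FE
FE → MB
MB → NO
NO → JL
JL → RE
RE → RA
RA → FR
FR → PT
PT → DQ
RE → IG

KA YB RW SC CF ML ZR FE MB NO JL RE RA FR PT DQ IG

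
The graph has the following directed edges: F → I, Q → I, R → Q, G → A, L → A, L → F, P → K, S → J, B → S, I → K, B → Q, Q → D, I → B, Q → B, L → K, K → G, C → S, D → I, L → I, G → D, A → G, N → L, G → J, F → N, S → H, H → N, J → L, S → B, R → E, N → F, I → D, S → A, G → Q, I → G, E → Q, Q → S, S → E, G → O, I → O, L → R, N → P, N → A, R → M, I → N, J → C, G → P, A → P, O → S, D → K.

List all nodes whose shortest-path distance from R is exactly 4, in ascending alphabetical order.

C, F, L, P

Level 0: R
Level 1: E, M, Q
Level 2: B, D, I, S
Level 3: A, G, H, J, K, N, O
Level 4: C, F, L, P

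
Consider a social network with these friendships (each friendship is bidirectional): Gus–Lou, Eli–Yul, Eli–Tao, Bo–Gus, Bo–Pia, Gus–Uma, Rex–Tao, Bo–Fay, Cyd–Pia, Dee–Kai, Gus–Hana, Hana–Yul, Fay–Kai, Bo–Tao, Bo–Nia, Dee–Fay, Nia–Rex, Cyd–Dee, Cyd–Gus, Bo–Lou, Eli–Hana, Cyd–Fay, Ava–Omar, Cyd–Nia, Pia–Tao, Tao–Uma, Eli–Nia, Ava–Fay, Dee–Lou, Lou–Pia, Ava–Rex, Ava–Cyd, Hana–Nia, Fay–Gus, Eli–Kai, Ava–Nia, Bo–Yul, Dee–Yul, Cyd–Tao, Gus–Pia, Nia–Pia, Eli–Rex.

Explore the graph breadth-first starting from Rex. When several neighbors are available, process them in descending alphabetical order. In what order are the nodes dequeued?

Rex, Tao, Nia, Eli, Ava, Uma, Pia, Cyd, Bo, Hana, Yul, Kai, Omar, Fay, Gus, Lou, Dee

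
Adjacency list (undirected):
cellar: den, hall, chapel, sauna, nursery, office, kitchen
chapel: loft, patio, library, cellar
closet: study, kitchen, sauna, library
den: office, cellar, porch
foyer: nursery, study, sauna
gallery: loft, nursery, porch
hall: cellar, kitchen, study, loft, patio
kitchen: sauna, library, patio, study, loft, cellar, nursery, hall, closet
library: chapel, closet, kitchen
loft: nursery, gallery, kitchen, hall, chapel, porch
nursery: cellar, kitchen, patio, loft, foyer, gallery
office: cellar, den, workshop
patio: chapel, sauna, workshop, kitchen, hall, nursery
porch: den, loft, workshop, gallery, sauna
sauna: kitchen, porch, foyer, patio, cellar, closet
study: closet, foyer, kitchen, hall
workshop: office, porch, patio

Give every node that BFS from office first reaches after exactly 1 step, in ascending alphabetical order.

cellar, den, workshop

Level 0: office
Level 1: cellar, den, workshop
Level 2: chapel, hall, kitchen, nursery, patio, porch, sauna
Level 3: closet, foyer, gallery, library, loft, study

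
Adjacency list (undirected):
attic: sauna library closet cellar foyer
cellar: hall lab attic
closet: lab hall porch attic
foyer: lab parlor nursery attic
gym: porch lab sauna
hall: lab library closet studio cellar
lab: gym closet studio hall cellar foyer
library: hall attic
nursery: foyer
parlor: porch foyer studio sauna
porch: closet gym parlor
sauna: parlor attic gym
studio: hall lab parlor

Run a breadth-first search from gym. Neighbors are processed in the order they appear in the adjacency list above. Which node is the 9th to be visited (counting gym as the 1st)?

Visit gym; enqueue porch, lab, sauna → queue [porch, lab, sauna]
Visit porch; enqueue closet, parlor → queue [lab, sauna, closet, parlor]
Visit lab; enqueue studio, hall, cellar, foyer → queue [sauna, closet, parlor, studio, hall, cellar, foyer]
Visit sauna; enqueue attic → queue [closet, parlor, studio, hall, cellar, foyer, attic]
Visit closet → queue [parlor, studio, hall, cellar, foyer, attic]
Visit parlor → queue [studio, hall, cellar, foyer, attic]
Visit studio → queue [hall, cellar, foyer, attic]
Visit hall; enqueue library → queue [cellar, foyer, attic, library]
Visit cellar → queue [foyer, attic, library]
Visit foyer; enqueue nursery → queue [attic, library, nursery]
Visit attic → queue [library, nursery]
Visit library → queue [nursery]
Visit nursery → queue []

Visit order: gym, porch, lab, sauna, closet, parlor, studio, hall, cellar, foyer, attic, library, nursery

cellar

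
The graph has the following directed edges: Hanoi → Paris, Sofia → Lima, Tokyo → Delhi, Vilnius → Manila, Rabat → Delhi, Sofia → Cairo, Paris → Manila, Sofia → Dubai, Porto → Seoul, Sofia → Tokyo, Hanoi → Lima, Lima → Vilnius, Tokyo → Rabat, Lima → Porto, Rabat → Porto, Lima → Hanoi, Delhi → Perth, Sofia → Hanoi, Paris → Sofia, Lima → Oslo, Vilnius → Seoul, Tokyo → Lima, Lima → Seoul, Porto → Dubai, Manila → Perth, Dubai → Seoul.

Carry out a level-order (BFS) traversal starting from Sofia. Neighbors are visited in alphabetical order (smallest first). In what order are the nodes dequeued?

Sofia → Cairo → Dubai → Hanoi → Lima → Tokyo → Seoul → Paris → Oslo → Porto → Vilnius → Delhi → Rabat → Manila → Perth

Visit Sofia; enqueue Cairo, Dubai, Hanoi, Lima, Tokyo → queue [Cairo, Dubai, Hanoi, Lima, Tokyo]
Visit Cairo → queue [Dubai, Hanoi, Lima, Tokyo]
Visit Dubai; enqueue Seoul → queue [Hanoi, Lima, Tokyo, Seoul]
Visit Hanoi; enqueue Paris → queue [Lima, Tokyo, Seoul, Paris]
Visit Lima; enqueue Oslo, Porto, Vilnius → queue [Tokyo, Seoul, Paris, Oslo, Porto, Vilnius]
Visit Tokyo; enqueue Delhi, Rabat → queue [Seoul, Paris, Oslo, Porto, Vilnius, Delhi, Rabat]
Visit Seoul → queue [Paris, Oslo, Porto, Vilnius, Delhi, Rabat]
Visit Paris; enqueue Manila → queue [Oslo, Porto, Vilnius, Delhi, Rabat, Manila]
Visit Oslo → queue [Porto, Vilnius, Delhi, Rabat, Manila]
Visit Porto → queue [Vilnius, Delhi, Rabat, Manila]
Visit Vilnius → queue [Delhi, Rabat, Manila]
Visit Delhi; enqueue Perth → queue [Rabat, Manila, Perth]
Visit Rabat → queue [Manila, Perth]
Visit Manila → queue [Perth]
Visit Perth → queue []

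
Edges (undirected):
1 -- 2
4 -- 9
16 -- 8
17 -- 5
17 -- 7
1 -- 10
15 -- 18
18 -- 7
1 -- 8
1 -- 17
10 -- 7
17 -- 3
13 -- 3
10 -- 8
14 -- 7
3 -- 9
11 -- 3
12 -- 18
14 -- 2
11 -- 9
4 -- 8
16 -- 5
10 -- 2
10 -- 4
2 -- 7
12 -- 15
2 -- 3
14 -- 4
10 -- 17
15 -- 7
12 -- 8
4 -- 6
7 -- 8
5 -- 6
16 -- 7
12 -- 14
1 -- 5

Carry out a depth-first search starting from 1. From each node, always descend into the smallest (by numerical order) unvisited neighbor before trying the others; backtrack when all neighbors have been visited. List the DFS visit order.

Visit 1
1 → 2
2 → 3
3 → 9
9 → 4
4 → 6
6 → 5
5 → 16
16 → 7
7 → 8
8 → 10
10 → 17
8 → 12
12 → 14
12 → 15
15 → 18
9 → 11
3 → 13

1 → 2 → 3 → 9 → 4 → 6 → 5 → 16 → 7 → 8 → 10 → 17 → 12 → 14 → 15 → 18 → 11 → 13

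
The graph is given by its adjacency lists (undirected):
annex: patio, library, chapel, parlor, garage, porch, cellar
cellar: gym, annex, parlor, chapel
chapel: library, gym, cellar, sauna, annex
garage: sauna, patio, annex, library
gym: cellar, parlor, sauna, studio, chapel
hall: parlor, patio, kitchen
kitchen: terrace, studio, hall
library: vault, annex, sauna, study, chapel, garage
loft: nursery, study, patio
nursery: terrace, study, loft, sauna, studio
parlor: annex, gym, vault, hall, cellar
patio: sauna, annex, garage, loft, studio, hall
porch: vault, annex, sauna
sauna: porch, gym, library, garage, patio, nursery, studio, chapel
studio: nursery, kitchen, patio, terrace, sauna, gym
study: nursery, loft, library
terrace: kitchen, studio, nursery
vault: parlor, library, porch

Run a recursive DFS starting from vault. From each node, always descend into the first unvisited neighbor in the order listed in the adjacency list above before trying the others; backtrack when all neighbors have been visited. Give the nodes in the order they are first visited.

Visit vault
vault → parlor
parlor → annex
annex → patio
patio → sauna
sauna → porch
sauna → gym
gym → cellar
cellar → chapel
chapel → library
library → study
study → nursery
nursery → terrace
terrace → kitchen
kitchen → studio
kitchen → hall
nursery → loft
library → garage

vault parlor annex patio sauna porch gym cellar chapel library study nursery terrace kitchen studio hall loft garage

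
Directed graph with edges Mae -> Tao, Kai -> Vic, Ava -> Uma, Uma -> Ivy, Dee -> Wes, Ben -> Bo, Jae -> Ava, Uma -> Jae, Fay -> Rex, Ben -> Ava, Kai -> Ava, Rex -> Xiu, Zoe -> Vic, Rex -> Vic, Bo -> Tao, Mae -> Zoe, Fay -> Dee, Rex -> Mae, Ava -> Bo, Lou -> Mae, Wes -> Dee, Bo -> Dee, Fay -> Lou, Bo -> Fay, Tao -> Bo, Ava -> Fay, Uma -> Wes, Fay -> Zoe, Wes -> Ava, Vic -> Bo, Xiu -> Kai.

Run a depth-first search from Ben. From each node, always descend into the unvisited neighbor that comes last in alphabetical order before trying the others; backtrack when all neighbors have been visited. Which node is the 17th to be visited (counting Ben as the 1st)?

Visit Ben
Ben → Bo
Bo → Tao
Bo → Fay
Fay → Zoe
Zoe → Vic
Fay → Rex
Rex → Xiu
Xiu → Kai
Kai → Ava
Ava → Uma
Uma → Wes
Wes → Dee
Uma → Jae
Uma → Ivy
Rex → Mae
Fay → Lou

Visit order: Ben, Bo, Tao, Fay, Zoe, Vic, Rex, Xiu, Kai, Ava, Uma, Wes, Dee, Jae, Ivy, Mae, Lou

Lou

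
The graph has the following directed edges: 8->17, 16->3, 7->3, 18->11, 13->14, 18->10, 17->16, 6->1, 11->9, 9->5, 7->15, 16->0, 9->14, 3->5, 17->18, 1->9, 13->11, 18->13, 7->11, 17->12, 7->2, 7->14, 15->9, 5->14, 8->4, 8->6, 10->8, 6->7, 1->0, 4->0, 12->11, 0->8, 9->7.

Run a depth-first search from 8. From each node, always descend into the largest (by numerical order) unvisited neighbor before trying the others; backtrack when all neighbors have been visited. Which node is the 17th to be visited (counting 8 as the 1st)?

6

Visit 8
8 → 17
17 → 18
18 → 13
13 → 14
13 → 11
11 → 9
9 → 7
7 → 15
7 → 3
3 → 5
7 → 2
18 → 10
17 → 16
16 → 0
17 → 12
8 → 6
6 → 1
8 → 4

Visit order: 8, 17, 18, 13, 14, 11, 9, 7, 15, 3, 5, 2, 10, 16, 0, 12, 6, 1, 4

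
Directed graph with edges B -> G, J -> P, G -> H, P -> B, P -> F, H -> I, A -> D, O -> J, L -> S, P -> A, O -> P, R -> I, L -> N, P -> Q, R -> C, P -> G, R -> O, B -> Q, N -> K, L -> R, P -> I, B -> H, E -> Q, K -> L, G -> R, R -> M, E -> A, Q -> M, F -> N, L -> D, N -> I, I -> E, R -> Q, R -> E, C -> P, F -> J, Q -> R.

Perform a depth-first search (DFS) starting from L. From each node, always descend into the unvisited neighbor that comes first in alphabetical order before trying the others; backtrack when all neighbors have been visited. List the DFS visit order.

L, D, N, I, E, A, Q, M, R, C, P, B, G, H, F, J, O, K, S

Visit L
L → D
L → N
N → I
I → E
E → A
E → Q
Q → M
Q → R
R → C
C → P
P → B
B → G
G → H
P → F
F → J
R → O
N → K
L → S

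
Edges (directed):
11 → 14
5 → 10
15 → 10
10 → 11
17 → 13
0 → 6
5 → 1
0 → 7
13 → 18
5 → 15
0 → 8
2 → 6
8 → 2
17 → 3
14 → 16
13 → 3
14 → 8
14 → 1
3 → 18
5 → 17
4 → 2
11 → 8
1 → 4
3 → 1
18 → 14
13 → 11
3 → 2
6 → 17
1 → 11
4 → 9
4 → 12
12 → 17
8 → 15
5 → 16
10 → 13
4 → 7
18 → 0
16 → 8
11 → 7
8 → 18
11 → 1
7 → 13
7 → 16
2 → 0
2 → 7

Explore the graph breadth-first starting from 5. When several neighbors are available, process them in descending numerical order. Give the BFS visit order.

5 -> 17 -> 16 -> 15 -> 10 -> 1 -> 13 -> 3 -> 8 -> 11 -> 4 -> 18 -> 2 -> 14 -> 7 -> 12 -> 9 -> 0 -> 6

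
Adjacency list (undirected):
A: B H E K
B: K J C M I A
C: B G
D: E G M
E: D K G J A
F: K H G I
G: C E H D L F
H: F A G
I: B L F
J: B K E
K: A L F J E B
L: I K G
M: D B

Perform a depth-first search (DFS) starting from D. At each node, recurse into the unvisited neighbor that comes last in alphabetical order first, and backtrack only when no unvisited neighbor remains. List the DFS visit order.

D, M, B, K, L, I, F, H, G, E, J, A, C

Visit D
D → M
M → B
B → K
K → L
L → I
I → F
F → H
H → G
G → E
E → J
E → A
G → C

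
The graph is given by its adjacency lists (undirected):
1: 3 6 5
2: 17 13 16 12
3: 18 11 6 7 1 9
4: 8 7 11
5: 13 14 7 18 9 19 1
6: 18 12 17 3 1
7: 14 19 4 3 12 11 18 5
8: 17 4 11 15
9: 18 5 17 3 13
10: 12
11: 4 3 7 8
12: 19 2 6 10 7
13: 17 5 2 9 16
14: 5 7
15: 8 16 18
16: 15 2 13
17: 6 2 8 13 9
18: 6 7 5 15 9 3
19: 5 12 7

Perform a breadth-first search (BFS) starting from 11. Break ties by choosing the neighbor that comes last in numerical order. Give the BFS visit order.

11, 8, 7, 4, 3, 17, 15, 19, 18, 14, 12, 5, 9, 6, 1, 13, 2, 16, 10

Visit 11; enqueue 8, 7, 4, 3 → queue [8, 7, 4, 3]
Visit 8; enqueue 17, 15 → queue [7, 4, 3, 17, 15]
Visit 7; enqueue 19, 18, 14, 12, 5 → queue [4, 3, 17, 15, 19, 18, 14, 12, 5]
Visit 4 → queue [3, 17, 15, 19, 18, 14, 12, 5]
Visit 3; enqueue 9, 6, 1 → queue [17, 15, 19, 18, 14, 12, 5, 9, 6, 1]
Visit 17; enqueue 13, 2 → queue [15, 19, 18, 14, 12, 5, 9, 6, 1, 13, 2]
Visit 15; enqueue 16 → queue [19, 18, 14, 12, 5, 9, 6, 1, 13, 2, 16]
Visit 19 → queue [18, 14, 12, 5, 9, 6, 1, 13, 2, 16]
Visit 18 → queue [14, 12, 5, 9, 6, 1, 13, 2, 16]
Visit 14 → queue [12, 5, 9, 6, 1, 13, 2, 16]
Visit 12; enqueue 10 → queue [5, 9, 6, 1, 13, 2, 16, 10]
Visit 5 → queue [9, 6, 1, 13, 2, 16, 10]
Visit 9 → queue [6, 1, 13, 2, 16, 10]
Visit 6 → queue [1, 13, 2, 16, 10]
Visit 1 → queue [13, 2, 16, 10]
Visit 13 → queue [2, 16, 10]
Visit 2 → queue [16, 10]
Visit 16 → queue [10]
Visit 10 → queue []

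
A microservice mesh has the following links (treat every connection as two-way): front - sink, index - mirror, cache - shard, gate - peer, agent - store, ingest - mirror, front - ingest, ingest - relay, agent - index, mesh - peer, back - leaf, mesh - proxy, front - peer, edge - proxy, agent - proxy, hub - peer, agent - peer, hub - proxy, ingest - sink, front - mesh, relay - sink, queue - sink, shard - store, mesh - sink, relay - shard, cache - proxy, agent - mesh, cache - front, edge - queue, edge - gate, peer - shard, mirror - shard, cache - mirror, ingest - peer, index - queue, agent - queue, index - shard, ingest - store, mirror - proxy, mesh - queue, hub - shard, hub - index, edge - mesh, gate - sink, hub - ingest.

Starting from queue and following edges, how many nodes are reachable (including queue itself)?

BFS from queue visits: queue, sink, mesh, index, edge, agent, relay, ingest, gate, front, proxy, peer, shard, mirror, hub, store, cache
Reachable nodes: 17 of 19 total.

17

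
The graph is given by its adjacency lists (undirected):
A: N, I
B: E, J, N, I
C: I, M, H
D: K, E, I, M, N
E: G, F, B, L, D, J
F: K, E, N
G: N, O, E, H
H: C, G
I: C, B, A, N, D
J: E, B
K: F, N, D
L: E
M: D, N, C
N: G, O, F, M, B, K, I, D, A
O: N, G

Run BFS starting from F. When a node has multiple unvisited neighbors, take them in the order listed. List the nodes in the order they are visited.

F → K → E → N → D → G → B → L → J → O → M → I → A → H → C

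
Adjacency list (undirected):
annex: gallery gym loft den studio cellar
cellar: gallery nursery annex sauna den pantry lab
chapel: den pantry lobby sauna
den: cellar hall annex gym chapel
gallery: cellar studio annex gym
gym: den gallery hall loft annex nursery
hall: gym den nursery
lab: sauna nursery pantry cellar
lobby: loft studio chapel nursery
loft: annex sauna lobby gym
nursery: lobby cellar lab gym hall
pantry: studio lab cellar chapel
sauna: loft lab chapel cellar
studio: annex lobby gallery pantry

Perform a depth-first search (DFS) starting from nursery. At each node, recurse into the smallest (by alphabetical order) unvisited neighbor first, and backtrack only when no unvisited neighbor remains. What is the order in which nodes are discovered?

Visit nursery
nursery → cellar
cellar → annex
annex → den
den → chapel
chapel → lobby
lobby → loft
loft → gym
gym → gallery
gallery → studio
studio → pantry
pantry → lab
lab → sauna
gym → hall

nursery -> cellar -> annex -> den -> chapel -> lobby -> loft -> gym -> gallery -> studio -> pantry -> lab -> sauna -> hall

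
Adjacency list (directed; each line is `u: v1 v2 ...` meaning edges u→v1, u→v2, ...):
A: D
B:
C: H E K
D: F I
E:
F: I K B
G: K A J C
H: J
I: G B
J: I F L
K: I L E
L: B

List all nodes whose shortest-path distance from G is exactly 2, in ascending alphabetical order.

Level 0: G
Level 1: A, C, J, K
Level 2: D, E, F, H, I, L
Level 3: B

D, E, F, H, I, L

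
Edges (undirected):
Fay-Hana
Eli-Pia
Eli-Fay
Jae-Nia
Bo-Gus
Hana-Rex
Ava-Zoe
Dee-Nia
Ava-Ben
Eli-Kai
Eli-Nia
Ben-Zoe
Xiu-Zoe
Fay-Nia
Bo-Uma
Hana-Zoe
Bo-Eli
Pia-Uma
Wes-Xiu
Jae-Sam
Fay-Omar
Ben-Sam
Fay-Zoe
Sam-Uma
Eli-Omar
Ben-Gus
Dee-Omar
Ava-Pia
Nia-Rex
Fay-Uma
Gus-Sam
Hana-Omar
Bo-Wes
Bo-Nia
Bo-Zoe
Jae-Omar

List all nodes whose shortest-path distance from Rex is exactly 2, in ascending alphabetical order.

Level 0: Rex
Level 1: Hana, Nia
Level 2: Bo, Dee, Eli, Fay, Jae, Omar, Zoe
Level 3: Ava, Ben, Gus, Kai, Pia, Sam, Uma, Wes, Xiu

Bo, Dee, Eli, Fay, Jae, Omar, Zoe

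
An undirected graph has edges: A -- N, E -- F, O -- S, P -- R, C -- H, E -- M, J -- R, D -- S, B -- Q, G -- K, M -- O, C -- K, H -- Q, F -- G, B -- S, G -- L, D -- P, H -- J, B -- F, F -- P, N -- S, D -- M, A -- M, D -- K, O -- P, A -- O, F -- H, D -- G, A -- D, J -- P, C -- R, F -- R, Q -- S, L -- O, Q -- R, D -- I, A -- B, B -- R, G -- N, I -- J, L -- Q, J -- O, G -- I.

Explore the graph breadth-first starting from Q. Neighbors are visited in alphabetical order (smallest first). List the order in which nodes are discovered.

Visit Q; enqueue B, H, L, R, S → queue [B, H, L, R, S]
Visit B; enqueue A, F → queue [H, L, R, S, A, F]
Visit H; enqueue C, J → queue [L, R, S, A, F, C, J]
Visit L; enqueue G, O → queue [R, S, A, F, C, J, G, O]
Visit R; enqueue P → queue [S, A, F, C, J, G, O, P]
Visit S; enqueue D, N → queue [A, F, C, J, G, O, P, D, N]
Visit A; enqueue M → queue [F, C, J, G, O, P, D, N, M]
Visit F; enqueue E → queue [C, J, G, O, P, D, N, M, E]
Visit C; enqueue K → queue [J, G, O, P, D, N, M, E, K]
Visit J; enqueue I → queue [G, O, P, D, N, M, E, K, I]
Visit G → queue [O, P, D, N, M, E, K, I]
Visit O → queue [P, D, N, M, E, K, I]
Visit P → queue [D, N, M, E, K, I]
Visit D → queue [N, M, E, K, I]
Visit N → queue [M, E, K, I]
Visit M → queue [E, K, I]
Visit E → queue [K, I]
Visit K → queue [I]
Visit I → queue []

Q -> B -> H -> L -> R -> S -> A -> F -> C -> J -> G -> O -> P -> D -> N -> M -> E -> K -> I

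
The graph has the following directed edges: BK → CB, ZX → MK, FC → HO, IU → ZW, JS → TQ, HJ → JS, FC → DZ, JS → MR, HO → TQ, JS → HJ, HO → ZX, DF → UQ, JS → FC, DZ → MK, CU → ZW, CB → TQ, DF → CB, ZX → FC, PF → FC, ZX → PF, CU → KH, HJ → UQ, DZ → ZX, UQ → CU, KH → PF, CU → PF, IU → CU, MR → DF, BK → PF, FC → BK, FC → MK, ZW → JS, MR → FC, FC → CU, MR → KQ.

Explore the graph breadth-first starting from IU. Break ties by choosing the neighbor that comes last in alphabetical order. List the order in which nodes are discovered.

IU, ZW, CU, JS, PF, KH, TQ, MR, HJ, FC, KQ, DF, UQ, MK, HO, DZ, BK, CB, ZX

Visit IU; enqueue ZW, CU → queue [ZW, CU]
Visit ZW; enqueue JS → queue [CU, JS]
Visit CU; enqueue PF, KH → queue [JS, PF, KH]
Visit JS; enqueue TQ, MR, HJ, FC → queue [PF, KH, TQ, MR, HJ, FC]
Visit PF → queue [KH, TQ, MR, HJ, FC]
Visit KH → queue [TQ, MR, HJ, FC]
Visit TQ → queue [MR, HJ, FC]
Visit MR; enqueue KQ, DF → queue [HJ, FC, KQ, DF]
Visit HJ; enqueue UQ → queue [FC, KQ, DF, UQ]
Visit FC; enqueue MK, HO, DZ, BK → queue [KQ, DF, UQ, MK, HO, DZ, BK]
Visit KQ → queue [DF, UQ, MK, HO, DZ, BK]
Visit DF; enqueue CB → queue [UQ, MK, HO, DZ, BK, CB]
Visit UQ → queue [MK, HO, DZ, BK, CB]
Visit MK → queue [HO, DZ, BK, CB]
Visit HO; enqueue ZX → queue [DZ, BK, CB, ZX]
Visit DZ → queue [BK, CB, ZX]
Visit BK → queue [CB, ZX]
Visit CB → queue [ZX]
Visit ZX → queue []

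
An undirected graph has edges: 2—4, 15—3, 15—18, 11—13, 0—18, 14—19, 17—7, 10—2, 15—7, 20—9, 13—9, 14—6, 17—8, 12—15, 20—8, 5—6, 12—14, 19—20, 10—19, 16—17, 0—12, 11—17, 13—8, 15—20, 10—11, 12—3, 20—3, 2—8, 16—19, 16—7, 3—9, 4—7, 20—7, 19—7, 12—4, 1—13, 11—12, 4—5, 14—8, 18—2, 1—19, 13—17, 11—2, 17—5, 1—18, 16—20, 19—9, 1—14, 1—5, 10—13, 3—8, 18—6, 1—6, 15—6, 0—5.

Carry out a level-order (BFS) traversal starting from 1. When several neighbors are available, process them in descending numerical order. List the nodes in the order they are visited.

Visit 1; enqueue 19, 18, 14, 13, 6, 5 → queue [19, 18, 14, 13, 6, 5]
Visit 19; enqueue 20, 16, 10, 9, 7 → queue [18, 14, 13, 6, 5, 20, 16, 10, 9, 7]
Visit 18; enqueue 15, 2, 0 → queue [14, 13, 6, 5, 20, 16, 10, 9, 7, 15, 2, 0]
Visit 14; enqueue 12, 8 → queue [13, 6, 5, 20, 16, 10, 9, 7, 15, 2, 0, 12, 8]
Visit 13; enqueue 17, 11 → queue [6, 5, 20, 16, 10, 9, 7, 15, 2, 0, 12, 8, 17, 11]
Visit 6 → queue [5, 20, 16, 10, 9, 7, 15, 2, 0, 12, 8, 17, 11]
Visit 5; enqueue 4 → queue [20, 16, 10, 9, 7, 15, 2, 0, 12, 8, 17, 11, 4]
Visit 20; enqueue 3 → queue [16, 10, 9, 7, 15, 2, 0, 12, 8, 17, 11, 4, 3]
Visit 16 → queue [10, 9, 7, 15, 2, 0, 12, 8, 17, 11, 4, 3]
Visit 10 → queue [9, 7, 15, 2, 0, 12, 8, 17, 11, 4, 3]
Visit 9 → queue [7, 15, 2, 0, 12, 8, 17, 11, 4, 3]
Visit 7 → queue [15, 2, 0, 12, 8, 17, 11, 4, 3]
Visit 15 → queue [2, 0, 12, 8, 17, 11, 4, 3]
Visit 2 → queue [0, 12, 8, 17, 11, 4, 3]
Visit 0 → queue [12, 8, 17, 11, 4, 3]
Visit 12 → queue [8, 17, 11, 4, 3]
Visit 8 → queue [17, 11, 4, 3]
Visit 17 → queue [11, 4, 3]
Visit 11 → queue [4, 3]
Visit 4 → queue [3]
Visit 3 → queue []

1, 19, 18, 14, 13, 6, 5, 20, 16, 10, 9, 7, 15, 2, 0, 12, 8, 17, 11, 4, 3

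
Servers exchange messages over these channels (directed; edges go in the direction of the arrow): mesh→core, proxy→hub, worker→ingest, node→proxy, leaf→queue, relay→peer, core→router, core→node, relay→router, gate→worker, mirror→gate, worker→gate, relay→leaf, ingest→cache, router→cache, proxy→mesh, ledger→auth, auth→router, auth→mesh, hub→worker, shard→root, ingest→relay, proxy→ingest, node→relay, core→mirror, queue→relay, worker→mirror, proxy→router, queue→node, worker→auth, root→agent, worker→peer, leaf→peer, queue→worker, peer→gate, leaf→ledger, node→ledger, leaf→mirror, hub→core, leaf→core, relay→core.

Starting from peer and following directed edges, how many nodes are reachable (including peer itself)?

17

BFS from peer visits: peer, gate, worker, mirror, ingest, auth, relay, cache, router, mesh, leaf, core, queue, ledger, node, proxy, hub
Reachable nodes: 17 of 20 total.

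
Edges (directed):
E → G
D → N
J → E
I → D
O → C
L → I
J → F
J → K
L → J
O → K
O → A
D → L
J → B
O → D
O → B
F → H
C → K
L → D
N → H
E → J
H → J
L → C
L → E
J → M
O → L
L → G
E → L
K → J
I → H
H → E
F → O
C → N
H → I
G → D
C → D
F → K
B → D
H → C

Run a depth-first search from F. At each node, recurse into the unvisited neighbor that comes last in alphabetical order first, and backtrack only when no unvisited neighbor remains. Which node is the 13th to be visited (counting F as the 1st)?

C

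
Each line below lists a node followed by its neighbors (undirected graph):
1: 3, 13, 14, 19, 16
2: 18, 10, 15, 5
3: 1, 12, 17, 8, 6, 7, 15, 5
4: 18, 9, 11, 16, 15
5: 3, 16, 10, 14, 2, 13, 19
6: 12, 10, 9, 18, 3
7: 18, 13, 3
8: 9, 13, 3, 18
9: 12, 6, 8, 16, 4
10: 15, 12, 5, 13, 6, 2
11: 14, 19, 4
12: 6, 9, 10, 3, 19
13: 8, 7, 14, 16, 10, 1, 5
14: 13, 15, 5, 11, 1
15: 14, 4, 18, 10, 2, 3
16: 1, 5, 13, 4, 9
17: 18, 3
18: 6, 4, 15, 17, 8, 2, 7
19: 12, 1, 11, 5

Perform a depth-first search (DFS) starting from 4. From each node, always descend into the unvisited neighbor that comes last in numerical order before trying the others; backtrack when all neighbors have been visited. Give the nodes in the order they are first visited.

4 -> 18 -> 17 -> 3 -> 15 -> 14 -> 13 -> 16 -> 9 -> 12 -> 19 -> 11 -> 5 -> 10 -> 6 -> 2 -> 1 -> 8 -> 7

Visit 4
4 → 18
18 → 17
17 → 3
3 → 15
15 → 14
14 → 13
13 → 16
16 → 9
9 → 12
12 → 19
19 → 11
19 → 5
5 → 10
10 → 6
10 → 2
19 → 1
9 → 8
13 → 7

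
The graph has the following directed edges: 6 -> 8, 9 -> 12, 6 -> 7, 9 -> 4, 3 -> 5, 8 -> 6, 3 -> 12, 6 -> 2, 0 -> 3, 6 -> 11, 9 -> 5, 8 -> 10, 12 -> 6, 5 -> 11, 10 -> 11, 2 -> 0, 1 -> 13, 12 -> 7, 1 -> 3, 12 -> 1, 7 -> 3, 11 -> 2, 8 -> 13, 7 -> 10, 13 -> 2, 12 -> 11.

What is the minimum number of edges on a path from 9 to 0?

Level 0: 9
Level 1: 4, 5, 12
Level 2: 1, 6, 7, 11
Level 3: 2, 3, 8, 10, 13
Level 4: 0
0 first appears at level 4.

4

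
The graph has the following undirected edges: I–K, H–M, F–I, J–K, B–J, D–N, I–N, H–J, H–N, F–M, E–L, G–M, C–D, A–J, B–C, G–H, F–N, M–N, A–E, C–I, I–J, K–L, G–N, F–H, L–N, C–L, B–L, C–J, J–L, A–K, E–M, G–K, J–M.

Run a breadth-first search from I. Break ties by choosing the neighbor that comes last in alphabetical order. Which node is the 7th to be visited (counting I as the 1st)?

Visit I; enqueue N, K, J, F, C → queue [N, K, J, F, C]
Visit N; enqueue M, L, H, G, D → queue [K, J, F, C, M, L, H, G, D]
Visit K; enqueue A → queue [J, F, C, M, L, H, G, D, A]
Visit J; enqueue B → queue [F, C, M, L, H, G, D, A, B]
Visit F → queue [C, M, L, H, G, D, A, B]
Visit C → queue [M, L, H, G, D, A, B]
Visit M; enqueue E → queue [L, H, G, D, A, B, E]
Visit L → queue [H, G, D, A, B, E]
Visit H → queue [G, D, A, B, E]
Visit G → queue [D, A, B, E]
Visit D → queue [A, B, E]
Visit A → queue [B, E]
Visit B → queue [E]
Visit E → queue []

Visit order: I, N, K, J, F, C, M, L, H, G, D, A, B, E

M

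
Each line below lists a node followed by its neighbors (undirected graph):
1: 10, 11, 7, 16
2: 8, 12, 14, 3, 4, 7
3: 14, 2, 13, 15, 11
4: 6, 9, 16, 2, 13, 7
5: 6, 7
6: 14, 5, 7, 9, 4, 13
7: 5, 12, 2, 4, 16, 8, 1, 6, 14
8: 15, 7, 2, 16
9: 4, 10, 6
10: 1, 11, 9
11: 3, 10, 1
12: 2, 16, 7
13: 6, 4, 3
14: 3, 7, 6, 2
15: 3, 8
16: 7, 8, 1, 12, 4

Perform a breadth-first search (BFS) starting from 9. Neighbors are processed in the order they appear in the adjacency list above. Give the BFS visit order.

9, 4, 10, 6, 16, 2, 13, 7, 1, 11, 14, 5, 8, 12, 3, 15

Visit 9; enqueue 4, 10, 6 → queue [4, 10, 6]
Visit 4; enqueue 16, 2, 13, 7 → queue [10, 6, 16, 2, 13, 7]
Visit 10; enqueue 1, 11 → queue [6, 16, 2, 13, 7, 1, 11]
Visit 6; enqueue 14, 5 → queue [16, 2, 13, 7, 1, 11, 14, 5]
Visit 16; enqueue 8, 12 → queue [2, 13, 7, 1, 11, 14, 5, 8, 12]
Visit 2; enqueue 3 → queue [13, 7, 1, 11, 14, 5, 8, 12, 3]
Visit 13 → queue [7, 1, 11, 14, 5, 8, 12, 3]
Visit 7 → queue [1, 11, 14, 5, 8, 12, 3]
Visit 1 → queue [11, 14, 5, 8, 12, 3]
Visit 11 → queue [14, 5, 8, 12, 3]
Visit 14 → queue [5, 8, 12, 3]
Visit 5 → queue [8, 12, 3]
Visit 8; enqueue 15 → queue [12, 3, 15]
Visit 12 → queue [3, 15]
Visit 3 → queue [15]
Visit 15 → queue []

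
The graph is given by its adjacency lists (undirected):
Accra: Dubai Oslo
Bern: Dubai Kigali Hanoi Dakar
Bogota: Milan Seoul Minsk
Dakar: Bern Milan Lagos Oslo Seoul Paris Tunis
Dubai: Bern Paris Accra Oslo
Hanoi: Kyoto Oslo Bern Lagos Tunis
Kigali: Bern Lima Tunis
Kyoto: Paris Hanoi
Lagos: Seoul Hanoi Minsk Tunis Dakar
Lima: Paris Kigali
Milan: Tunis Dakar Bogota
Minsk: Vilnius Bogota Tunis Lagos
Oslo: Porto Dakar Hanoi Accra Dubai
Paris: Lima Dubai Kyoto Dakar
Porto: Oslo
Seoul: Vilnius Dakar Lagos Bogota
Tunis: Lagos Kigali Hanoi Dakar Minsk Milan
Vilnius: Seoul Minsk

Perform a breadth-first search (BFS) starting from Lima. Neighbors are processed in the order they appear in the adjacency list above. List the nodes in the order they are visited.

Lima Paris Kigali Dubai Kyoto Dakar Bern Tunis Accra Oslo Hanoi Milan Lagos Seoul Minsk Porto Bogota Vilnius

Visit Lima; enqueue Paris, Kigali → queue [Paris, Kigali]
Visit Paris; enqueue Dubai, Kyoto, Dakar → queue [Kigali, Dubai, Kyoto, Dakar]
Visit Kigali; enqueue Bern, Tunis → queue [Dubai, Kyoto, Dakar, Bern, Tunis]
Visit Dubai; enqueue Accra, Oslo → queue [Kyoto, Dakar, Bern, Tunis, Accra, Oslo]
Visit Kyoto; enqueue Hanoi → queue [Dakar, Bern, Tunis, Accra, Oslo, Hanoi]
Visit Dakar; enqueue Milan, Lagos, Seoul → queue [Bern, Tunis, Accra, Oslo, Hanoi, Milan, Lagos, Seoul]
Visit Bern → queue [Tunis, Accra, Oslo, Hanoi, Milan, Lagos, Seoul]
Visit Tunis; enqueue Minsk → queue [Accra, Oslo, Hanoi, Milan, Lagos, Seoul, Minsk]
Visit Accra → queue [Oslo, Hanoi, Milan, Lagos, Seoul, Minsk]
Visit Oslo; enqueue Porto → queue [Hanoi, Milan, Lagos, Seoul, Minsk, Porto]
Visit Hanoi → queue [Milan, Lagos, Seoul, Minsk, Porto]
Visit Milan; enqueue Bogota → queue [Lagos, Seoul, Minsk, Porto, Bogota]
Visit Lagos → queue [Seoul, Minsk, Porto, Bogota]
Visit Seoul; enqueue Vilnius → queue [Minsk, Porto, Bogota, Vilnius]
Visit Minsk → queue [Porto, Bogota, Vilnius]
Visit Porto → queue [Bogota, Vilnius]
Visit Bogota → queue [Vilnius]
Visit Vilnius → queue []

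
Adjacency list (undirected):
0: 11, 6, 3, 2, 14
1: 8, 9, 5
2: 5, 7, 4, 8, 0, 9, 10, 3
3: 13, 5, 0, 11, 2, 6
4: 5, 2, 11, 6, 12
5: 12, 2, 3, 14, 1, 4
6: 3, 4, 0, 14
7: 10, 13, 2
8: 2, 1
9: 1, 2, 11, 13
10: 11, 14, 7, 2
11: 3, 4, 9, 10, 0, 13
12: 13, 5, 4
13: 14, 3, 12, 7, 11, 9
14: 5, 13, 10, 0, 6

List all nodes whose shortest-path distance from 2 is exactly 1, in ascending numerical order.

0, 3, 4, 5, 7, 8, 9, 10

Level 0: 2
Level 1: 0, 3, 4, 5, 7, 8, 9, 10
Level 2: 1, 6, 11, 12, 13, 14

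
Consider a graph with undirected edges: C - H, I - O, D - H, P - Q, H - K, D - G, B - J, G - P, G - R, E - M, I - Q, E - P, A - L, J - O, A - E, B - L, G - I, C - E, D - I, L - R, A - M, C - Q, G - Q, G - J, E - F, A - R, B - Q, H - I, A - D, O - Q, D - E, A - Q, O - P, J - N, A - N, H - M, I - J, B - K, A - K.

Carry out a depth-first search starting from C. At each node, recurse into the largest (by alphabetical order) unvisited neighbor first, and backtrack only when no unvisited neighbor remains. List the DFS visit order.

C, Q, P, O, J, N, A, R, L, B, K, H, M, E, F, D, I, G

Visit C
C → Q
Q → P
P → O
O → J
J → N
N → A
A → R
R → L
L → B
B → K
K → H
H → M
M → E
E → F
E → D
D → I
I → G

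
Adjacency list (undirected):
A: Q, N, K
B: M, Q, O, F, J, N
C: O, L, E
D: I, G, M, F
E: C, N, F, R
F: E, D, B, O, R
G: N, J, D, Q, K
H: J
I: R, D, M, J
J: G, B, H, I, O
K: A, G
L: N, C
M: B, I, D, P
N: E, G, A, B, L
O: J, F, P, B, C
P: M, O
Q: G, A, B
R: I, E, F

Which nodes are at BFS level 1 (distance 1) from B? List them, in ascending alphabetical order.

Level 0: B
Level 1: F, J, M, N, O, Q
Level 2: A, C, D, E, G, H, I, L, P, R
Level 3: K

F, J, M, N, O, Q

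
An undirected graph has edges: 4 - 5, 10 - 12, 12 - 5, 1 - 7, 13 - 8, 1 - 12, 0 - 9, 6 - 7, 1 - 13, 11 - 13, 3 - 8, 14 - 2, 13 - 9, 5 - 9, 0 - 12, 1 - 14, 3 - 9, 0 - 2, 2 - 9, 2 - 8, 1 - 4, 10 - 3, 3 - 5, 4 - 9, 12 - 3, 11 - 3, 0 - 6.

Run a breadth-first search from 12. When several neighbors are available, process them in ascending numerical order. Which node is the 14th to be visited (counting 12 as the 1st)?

Visit 12; enqueue 0, 1, 3, 5, 10 → queue [0, 1, 3, 5, 10]
Visit 0; enqueue 2, 6, 9 → queue [1, 3, 5, 10, 2, 6, 9]
Visit 1; enqueue 4, 7, 13, 14 → queue [3, 5, 10, 2, 6, 9, 4, 7, 13, 14]
Visit 3; enqueue 8, 11 → queue [5, 10, 2, 6, 9, 4, 7, 13, 14, 8, 11]
Visit 5 → queue [10, 2, 6, 9, 4, 7, 13, 14, 8, 11]
Visit 10 → queue [2, 6, 9, 4, 7, 13, 14, 8, 11]
Visit 2 → queue [6, 9, 4, 7, 13, 14, 8, 11]
Visit 6 → queue [9, 4, 7, 13, 14, 8, 11]
Visit 9 → queue [4, 7, 13, 14, 8, 11]
Visit 4 → queue [7, 13, 14, 8, 11]
Visit 7 → queue [13, 14, 8, 11]
Visit 13 → queue [14, 8, 11]
Visit 14 → queue [8, 11]
Visit 8 → queue [11]
Visit 11 → queue []

Visit order: 12, 0, 1, 3, 5, 10, 2, 6, 9, 4, 7, 13, 14, 8, 11

8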